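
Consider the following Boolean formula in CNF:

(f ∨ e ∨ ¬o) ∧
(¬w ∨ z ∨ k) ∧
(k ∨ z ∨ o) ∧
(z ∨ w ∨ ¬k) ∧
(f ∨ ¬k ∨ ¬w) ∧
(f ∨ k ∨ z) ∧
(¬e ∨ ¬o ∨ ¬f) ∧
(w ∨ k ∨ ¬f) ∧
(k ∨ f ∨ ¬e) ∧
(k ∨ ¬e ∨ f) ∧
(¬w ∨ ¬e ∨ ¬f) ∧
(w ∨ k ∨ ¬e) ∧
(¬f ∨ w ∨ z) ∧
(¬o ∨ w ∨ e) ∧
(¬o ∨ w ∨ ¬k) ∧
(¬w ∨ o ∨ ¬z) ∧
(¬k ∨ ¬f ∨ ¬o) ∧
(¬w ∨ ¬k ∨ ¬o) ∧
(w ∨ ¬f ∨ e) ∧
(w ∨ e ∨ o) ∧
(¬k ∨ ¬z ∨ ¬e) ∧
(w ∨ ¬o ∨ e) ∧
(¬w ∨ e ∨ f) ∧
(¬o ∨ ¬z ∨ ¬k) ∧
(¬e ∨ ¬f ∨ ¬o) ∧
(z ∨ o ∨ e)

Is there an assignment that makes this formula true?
Yes

Yes, the formula is satisfiable.

One satisfying assignment is: z=True, o=True, w=True, e=False, k=False, f=True

Verification: With this assignment, all 26 clauses evaluate to true.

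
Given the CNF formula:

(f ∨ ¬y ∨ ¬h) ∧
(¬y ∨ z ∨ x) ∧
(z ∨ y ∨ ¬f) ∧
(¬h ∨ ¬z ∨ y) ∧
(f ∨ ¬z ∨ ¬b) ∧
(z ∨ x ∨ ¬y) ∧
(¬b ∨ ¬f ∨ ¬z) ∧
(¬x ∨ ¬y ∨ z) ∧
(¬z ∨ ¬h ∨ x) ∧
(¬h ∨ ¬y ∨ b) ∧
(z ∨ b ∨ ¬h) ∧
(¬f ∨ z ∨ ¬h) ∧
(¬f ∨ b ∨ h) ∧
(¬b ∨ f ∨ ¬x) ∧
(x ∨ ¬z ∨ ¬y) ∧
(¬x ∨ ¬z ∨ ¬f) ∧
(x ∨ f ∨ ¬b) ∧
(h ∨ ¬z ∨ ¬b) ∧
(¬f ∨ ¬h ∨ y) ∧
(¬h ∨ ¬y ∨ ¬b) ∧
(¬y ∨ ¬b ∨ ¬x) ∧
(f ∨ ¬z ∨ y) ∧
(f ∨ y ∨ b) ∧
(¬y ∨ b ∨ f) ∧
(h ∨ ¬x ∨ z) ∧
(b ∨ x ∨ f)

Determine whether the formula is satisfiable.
No

No, the formula is not satisfiable.

No assignment of truth values to the variables can make all 26 clauses true simultaneously.

The formula is UNSAT (unsatisfiable).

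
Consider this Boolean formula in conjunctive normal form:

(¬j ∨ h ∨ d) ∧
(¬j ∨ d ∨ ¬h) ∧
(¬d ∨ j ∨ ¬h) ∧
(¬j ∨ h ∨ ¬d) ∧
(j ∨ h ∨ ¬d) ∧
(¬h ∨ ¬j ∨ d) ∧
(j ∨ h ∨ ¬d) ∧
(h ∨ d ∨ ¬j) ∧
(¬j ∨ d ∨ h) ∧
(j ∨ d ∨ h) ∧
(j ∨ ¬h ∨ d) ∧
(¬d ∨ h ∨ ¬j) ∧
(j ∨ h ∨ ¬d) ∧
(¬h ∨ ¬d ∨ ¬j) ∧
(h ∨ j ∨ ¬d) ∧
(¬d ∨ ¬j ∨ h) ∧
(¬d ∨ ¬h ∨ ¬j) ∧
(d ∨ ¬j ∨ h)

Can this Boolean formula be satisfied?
No

No, the formula is not satisfiable.

No assignment of truth values to the variables can make all 18 clauses true simultaneously.

The formula is UNSAT (unsatisfiable).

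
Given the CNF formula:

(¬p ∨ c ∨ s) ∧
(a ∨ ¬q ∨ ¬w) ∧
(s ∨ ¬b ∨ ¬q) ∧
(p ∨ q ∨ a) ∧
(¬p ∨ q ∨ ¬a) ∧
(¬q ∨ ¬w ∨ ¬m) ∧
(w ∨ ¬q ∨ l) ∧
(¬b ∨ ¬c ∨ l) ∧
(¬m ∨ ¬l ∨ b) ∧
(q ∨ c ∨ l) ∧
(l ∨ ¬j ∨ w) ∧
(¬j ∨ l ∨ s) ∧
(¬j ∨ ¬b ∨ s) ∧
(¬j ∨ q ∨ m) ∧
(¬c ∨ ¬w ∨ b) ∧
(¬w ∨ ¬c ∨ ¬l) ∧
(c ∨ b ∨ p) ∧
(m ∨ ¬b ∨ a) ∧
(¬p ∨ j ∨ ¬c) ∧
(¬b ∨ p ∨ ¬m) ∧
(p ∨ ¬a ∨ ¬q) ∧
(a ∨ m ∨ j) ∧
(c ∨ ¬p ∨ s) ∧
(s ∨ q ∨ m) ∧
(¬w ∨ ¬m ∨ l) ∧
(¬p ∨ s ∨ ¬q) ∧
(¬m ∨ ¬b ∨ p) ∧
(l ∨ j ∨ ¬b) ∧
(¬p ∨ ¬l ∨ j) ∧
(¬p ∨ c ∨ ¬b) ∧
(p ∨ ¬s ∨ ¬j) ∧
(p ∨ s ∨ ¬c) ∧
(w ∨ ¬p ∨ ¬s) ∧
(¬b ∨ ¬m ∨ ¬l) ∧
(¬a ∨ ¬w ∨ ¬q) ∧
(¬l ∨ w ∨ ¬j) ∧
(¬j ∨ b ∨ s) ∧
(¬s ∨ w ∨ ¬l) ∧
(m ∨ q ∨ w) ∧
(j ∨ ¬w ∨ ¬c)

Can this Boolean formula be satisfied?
Yes

Yes, the formula is satisfiable.

One satisfying assignment is: s=True, p=False, a=True, m=False, j=False, q=False, l=True, b=True, w=True, c=False

Verification: With this assignment, all 40 clauses evaluate to true.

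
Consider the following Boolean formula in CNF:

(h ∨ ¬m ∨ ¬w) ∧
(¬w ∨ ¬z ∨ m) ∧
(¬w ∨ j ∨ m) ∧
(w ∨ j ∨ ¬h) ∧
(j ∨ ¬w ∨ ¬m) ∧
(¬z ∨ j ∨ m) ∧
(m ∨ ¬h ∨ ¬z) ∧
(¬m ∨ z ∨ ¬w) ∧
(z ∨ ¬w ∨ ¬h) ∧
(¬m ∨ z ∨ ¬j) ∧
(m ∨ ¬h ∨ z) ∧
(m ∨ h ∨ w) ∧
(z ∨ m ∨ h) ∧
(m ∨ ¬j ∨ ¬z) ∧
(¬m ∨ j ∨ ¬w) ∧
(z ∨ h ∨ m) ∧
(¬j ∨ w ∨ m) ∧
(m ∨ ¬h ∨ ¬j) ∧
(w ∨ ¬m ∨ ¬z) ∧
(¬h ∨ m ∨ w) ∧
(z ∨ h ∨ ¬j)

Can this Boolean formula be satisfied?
Yes

Yes, the formula is satisfiable.

One satisfying assignment is: z=False, m=True, w=False, j=False, h=False

Verification: With this assignment, all 21 clauses evaluate to true.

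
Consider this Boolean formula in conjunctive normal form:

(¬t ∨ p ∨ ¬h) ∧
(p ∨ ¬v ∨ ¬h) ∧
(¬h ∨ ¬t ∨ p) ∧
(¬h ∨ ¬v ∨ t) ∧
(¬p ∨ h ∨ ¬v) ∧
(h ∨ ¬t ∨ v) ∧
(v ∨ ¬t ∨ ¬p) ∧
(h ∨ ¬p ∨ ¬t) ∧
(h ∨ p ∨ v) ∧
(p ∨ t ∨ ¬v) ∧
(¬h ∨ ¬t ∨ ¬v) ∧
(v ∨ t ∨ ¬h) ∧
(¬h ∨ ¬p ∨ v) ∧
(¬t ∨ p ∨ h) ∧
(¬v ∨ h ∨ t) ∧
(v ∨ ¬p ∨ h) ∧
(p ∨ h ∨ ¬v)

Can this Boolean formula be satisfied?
No

No, the formula is not satisfiable.

No assignment of truth values to the variables can make all 17 clauses true simultaneously.

The formula is UNSAT (unsatisfiable).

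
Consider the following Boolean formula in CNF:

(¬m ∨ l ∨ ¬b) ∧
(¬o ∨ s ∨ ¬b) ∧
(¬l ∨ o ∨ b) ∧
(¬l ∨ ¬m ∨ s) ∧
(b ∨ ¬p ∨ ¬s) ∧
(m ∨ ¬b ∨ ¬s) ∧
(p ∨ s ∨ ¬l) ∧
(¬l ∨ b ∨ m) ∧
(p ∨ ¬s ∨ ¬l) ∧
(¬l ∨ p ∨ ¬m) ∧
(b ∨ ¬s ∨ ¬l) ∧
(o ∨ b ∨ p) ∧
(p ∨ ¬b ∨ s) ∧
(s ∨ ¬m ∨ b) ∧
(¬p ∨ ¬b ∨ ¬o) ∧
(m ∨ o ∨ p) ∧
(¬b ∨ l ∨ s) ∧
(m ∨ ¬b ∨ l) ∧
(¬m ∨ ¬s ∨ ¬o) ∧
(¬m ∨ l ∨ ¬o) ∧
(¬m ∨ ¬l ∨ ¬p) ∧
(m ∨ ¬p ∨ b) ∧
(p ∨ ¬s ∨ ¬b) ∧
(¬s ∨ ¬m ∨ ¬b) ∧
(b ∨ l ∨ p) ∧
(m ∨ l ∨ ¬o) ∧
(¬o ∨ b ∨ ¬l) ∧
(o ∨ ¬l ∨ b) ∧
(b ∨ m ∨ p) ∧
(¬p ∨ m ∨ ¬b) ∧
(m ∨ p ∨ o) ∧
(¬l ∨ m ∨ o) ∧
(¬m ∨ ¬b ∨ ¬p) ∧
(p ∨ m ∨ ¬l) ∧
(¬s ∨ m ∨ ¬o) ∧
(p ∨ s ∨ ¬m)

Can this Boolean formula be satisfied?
No

No, the formula is not satisfiable.

No assignment of truth values to the variables can make all 36 clauses true simultaneously.

The formula is UNSAT (unsatisfiable).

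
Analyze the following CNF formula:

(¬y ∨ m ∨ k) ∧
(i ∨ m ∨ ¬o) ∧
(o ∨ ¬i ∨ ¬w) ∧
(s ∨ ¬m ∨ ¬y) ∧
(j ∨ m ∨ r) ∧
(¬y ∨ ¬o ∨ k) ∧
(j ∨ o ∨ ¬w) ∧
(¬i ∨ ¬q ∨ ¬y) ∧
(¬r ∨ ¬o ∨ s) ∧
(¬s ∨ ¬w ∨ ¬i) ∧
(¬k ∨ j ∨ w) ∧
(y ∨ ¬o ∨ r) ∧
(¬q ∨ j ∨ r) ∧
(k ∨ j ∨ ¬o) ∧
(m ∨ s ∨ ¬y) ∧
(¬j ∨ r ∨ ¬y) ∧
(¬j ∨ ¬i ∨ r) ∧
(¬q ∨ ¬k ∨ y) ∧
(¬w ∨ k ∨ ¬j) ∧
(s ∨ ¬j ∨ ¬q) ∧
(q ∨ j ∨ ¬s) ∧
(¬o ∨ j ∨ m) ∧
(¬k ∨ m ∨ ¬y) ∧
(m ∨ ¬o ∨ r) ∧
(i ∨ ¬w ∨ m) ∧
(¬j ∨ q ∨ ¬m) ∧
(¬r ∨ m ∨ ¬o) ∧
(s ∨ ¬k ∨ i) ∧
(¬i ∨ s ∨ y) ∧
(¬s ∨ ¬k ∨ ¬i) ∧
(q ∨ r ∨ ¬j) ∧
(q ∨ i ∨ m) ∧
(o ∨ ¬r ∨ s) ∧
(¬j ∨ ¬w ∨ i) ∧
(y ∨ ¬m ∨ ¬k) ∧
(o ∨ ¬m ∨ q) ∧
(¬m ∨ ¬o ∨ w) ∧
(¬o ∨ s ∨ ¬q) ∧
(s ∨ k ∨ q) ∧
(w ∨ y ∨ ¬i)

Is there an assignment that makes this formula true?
Yes

Yes, the formula is satisfiable.

One satisfying assignment is: y=False, i=False, m=True, w=False, j=False, s=True, q=True, k=False, o=False, r=True

Verification: With this assignment, all 40 clauses evaluate to true.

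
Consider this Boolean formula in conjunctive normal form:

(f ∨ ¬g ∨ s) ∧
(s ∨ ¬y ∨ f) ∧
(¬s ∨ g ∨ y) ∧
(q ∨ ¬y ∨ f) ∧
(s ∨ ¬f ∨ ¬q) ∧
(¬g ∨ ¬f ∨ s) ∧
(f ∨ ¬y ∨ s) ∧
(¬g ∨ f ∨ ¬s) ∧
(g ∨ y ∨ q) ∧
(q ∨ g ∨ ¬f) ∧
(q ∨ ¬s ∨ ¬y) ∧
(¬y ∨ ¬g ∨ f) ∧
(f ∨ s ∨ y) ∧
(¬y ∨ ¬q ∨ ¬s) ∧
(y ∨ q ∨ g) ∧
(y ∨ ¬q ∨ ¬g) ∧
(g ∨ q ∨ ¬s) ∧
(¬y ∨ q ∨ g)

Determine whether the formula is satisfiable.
Yes

Yes, the formula is satisfiable.

One satisfying assignment is: y=False, s=True, q=False, f=True, g=True

Verification: With this assignment, all 18 clauses evaluate to true.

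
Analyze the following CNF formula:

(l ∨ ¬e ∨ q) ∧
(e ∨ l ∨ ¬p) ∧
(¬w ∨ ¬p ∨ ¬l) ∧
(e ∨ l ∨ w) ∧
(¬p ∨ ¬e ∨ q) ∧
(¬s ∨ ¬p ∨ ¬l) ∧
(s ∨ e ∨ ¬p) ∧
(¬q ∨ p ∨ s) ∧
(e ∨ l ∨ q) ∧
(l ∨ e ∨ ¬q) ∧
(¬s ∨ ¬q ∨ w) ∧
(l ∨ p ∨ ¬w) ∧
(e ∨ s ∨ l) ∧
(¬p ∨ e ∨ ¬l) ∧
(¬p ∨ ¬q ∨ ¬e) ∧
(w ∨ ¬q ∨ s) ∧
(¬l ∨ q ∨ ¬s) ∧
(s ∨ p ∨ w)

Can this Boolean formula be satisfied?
Yes

Yes, the formula is satisfiable.

One satisfying assignment is: w=True, e=False, l=True, s=True, q=True, p=False

Verification: With this assignment, all 18 clauses evaluate to true.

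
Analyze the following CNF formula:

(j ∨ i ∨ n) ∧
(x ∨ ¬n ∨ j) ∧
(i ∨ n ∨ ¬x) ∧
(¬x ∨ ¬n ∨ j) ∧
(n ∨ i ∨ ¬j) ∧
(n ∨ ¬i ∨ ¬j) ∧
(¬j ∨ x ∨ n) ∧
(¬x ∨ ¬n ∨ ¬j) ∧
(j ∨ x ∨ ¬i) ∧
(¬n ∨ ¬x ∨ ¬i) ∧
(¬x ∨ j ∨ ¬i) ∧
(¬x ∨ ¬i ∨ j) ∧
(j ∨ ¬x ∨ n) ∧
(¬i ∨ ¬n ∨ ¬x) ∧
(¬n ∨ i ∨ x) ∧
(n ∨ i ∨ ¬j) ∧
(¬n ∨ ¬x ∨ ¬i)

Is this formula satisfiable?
Yes

Yes, the formula is satisfiable.

One satisfying assignment is: x=False, n=True, i=True, j=True

Verification: With this assignment, all 17 clauses evaluate to true.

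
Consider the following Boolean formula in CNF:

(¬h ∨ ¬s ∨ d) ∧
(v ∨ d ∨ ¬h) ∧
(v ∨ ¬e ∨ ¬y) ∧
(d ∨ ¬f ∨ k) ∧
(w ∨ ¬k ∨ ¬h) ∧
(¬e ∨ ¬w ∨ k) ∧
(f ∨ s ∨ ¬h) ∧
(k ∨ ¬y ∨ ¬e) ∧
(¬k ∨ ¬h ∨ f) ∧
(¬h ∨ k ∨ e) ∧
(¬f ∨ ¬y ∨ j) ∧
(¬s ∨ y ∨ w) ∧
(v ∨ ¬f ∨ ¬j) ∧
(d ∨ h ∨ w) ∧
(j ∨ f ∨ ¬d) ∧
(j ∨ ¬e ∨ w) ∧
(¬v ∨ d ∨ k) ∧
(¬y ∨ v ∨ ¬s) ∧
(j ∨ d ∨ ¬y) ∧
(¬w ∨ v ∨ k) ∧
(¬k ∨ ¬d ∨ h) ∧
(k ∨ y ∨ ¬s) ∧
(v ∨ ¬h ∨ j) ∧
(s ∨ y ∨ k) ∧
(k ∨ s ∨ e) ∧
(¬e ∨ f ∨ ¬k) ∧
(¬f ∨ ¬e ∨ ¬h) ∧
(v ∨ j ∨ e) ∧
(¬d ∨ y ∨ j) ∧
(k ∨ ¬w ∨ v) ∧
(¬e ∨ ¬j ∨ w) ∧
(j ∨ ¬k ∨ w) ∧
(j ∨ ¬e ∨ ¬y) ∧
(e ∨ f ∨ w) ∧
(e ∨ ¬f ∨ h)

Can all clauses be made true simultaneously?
Yes

Yes, the formula is satisfiable.

One satisfying assignment is: y=True, e=False, w=True, j=True, s=True, k=False, h=False, d=True, f=False, v=True

Verification: With this assignment, all 35 clauses evaluate to true.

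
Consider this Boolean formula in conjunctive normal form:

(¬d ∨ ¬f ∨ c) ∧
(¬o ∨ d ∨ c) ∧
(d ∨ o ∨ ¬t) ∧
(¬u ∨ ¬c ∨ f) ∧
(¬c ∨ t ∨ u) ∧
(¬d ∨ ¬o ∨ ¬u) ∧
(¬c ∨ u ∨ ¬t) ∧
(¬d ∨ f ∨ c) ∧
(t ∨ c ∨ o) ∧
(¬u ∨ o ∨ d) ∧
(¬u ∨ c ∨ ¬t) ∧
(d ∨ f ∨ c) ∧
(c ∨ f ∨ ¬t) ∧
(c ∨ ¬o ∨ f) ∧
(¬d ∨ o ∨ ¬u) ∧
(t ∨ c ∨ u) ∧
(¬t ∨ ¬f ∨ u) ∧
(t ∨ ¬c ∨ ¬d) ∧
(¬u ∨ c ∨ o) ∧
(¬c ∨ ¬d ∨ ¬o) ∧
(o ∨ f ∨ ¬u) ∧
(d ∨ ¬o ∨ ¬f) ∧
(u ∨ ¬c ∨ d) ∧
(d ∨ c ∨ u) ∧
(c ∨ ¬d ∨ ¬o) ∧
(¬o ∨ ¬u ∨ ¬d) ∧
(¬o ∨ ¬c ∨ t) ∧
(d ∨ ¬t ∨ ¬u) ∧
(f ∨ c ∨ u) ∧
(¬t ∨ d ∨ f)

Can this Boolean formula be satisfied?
No

No, the formula is not satisfiable.

No assignment of truth values to the variables can make all 30 clauses true simultaneously.

The formula is UNSAT (unsatisfiable).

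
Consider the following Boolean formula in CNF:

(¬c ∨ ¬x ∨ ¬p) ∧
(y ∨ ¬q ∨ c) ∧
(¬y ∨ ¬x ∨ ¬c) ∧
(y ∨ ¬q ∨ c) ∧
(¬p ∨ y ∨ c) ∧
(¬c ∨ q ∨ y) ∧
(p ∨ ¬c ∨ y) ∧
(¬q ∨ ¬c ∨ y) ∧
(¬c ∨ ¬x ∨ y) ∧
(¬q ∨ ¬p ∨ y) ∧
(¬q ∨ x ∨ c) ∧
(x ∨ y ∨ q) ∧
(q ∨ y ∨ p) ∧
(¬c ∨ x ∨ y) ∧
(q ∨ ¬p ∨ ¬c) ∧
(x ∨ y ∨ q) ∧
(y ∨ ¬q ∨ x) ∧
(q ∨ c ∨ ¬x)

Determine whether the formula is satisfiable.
Yes

Yes, the formula is satisfiable.

One satisfying assignment is: c=False, q=False, p=False, x=False, y=True

Verification: With this assignment, all 18 clauses evaluate to true.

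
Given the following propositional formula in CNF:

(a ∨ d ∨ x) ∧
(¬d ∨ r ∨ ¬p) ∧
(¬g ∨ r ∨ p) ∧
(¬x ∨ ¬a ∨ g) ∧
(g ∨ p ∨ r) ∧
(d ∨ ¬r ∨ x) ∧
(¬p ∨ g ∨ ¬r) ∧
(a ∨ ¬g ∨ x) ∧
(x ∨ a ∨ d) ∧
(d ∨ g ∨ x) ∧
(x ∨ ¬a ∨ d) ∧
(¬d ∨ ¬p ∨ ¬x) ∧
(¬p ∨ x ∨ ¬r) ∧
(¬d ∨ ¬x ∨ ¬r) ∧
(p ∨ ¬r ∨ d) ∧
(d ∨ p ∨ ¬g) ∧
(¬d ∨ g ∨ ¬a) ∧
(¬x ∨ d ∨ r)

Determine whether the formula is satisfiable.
Yes

Yes, the formula is satisfiable.

One satisfying assignment is: p=False, x=False, a=False, d=True, g=False, r=True

Verification: With this assignment, all 18 clauses evaluate to true.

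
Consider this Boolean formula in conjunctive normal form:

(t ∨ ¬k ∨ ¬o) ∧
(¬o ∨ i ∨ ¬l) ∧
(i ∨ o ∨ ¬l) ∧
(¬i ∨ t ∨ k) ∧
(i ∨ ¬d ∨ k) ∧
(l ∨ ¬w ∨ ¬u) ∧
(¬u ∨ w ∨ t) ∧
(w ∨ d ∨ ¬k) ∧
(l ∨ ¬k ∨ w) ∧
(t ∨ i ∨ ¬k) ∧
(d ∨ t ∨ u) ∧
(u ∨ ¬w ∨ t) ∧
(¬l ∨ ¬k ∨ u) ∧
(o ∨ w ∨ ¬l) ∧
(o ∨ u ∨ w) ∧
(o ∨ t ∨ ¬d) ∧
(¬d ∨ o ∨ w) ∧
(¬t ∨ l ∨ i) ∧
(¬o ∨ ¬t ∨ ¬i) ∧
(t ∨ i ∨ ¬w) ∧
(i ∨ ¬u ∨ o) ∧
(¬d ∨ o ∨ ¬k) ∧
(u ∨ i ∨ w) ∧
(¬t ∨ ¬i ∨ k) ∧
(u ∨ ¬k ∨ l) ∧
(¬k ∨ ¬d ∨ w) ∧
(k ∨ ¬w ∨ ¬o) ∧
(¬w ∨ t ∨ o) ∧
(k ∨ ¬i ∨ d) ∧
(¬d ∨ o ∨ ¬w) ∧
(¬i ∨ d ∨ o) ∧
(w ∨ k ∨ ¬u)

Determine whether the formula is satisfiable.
No

No, the formula is not satisfiable.

No assignment of truth values to the variables can make all 32 clauses true simultaneously.

The formula is UNSAT (unsatisfiable).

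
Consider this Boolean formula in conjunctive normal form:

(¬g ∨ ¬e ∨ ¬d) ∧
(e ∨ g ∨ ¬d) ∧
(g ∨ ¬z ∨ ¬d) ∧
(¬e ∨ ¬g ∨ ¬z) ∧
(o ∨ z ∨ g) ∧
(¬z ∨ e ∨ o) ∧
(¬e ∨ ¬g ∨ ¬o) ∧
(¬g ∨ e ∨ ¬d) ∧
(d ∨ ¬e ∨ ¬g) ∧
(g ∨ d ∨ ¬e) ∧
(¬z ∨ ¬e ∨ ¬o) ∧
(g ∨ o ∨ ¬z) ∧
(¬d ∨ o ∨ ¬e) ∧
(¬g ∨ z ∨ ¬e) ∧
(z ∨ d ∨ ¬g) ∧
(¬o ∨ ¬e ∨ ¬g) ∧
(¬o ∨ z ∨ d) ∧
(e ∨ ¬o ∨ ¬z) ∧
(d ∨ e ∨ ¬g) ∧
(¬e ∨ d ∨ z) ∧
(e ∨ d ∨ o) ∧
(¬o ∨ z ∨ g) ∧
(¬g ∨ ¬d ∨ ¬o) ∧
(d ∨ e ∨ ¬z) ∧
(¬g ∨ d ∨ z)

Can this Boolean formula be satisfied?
No

No, the formula is not satisfiable.

No assignment of truth values to the variables can make all 25 clauses true simultaneously.

The formula is UNSAT (unsatisfiable).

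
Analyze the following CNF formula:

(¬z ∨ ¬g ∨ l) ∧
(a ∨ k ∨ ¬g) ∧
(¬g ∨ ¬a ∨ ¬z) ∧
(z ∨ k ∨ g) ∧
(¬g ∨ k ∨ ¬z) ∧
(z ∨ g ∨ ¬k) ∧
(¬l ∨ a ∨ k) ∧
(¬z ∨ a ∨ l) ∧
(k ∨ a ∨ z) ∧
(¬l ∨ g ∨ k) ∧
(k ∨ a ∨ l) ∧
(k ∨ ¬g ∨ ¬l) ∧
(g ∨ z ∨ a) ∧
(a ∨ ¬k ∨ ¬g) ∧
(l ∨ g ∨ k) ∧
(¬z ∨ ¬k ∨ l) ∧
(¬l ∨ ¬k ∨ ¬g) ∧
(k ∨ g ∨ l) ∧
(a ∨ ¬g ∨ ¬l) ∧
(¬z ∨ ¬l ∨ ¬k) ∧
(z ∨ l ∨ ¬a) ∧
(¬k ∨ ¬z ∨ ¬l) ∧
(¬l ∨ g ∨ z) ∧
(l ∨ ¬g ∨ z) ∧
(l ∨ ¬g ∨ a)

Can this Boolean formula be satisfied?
No

No, the formula is not satisfiable.

No assignment of truth values to the variables can make all 25 clauses true simultaneously.

The formula is UNSAT (unsatisfiable).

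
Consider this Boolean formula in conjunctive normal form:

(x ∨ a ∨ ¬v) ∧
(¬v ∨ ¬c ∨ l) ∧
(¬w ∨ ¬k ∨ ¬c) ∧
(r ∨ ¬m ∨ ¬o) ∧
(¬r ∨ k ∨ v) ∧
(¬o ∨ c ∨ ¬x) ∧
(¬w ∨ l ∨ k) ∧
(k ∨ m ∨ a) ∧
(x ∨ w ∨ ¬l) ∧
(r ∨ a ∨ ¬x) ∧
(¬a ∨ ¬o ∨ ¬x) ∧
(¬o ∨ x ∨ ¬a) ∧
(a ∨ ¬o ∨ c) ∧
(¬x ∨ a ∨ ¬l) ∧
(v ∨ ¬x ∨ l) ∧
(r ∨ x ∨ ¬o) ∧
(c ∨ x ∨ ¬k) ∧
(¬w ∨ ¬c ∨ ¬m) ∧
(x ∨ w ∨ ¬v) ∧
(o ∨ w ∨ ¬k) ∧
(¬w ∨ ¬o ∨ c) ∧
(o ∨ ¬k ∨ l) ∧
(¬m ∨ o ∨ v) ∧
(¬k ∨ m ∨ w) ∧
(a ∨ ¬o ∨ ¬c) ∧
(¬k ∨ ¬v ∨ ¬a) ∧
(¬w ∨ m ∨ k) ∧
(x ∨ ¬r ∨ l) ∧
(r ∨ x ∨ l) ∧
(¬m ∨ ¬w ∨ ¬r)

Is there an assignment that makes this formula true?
Yes

Yes, the formula is satisfiable.

One satisfying assignment is: l=False, m=False, x=True, a=True, w=False, r=False, k=False, v=True, c=False, o=False

Verification: With this assignment, all 30 clauses evaluate to true.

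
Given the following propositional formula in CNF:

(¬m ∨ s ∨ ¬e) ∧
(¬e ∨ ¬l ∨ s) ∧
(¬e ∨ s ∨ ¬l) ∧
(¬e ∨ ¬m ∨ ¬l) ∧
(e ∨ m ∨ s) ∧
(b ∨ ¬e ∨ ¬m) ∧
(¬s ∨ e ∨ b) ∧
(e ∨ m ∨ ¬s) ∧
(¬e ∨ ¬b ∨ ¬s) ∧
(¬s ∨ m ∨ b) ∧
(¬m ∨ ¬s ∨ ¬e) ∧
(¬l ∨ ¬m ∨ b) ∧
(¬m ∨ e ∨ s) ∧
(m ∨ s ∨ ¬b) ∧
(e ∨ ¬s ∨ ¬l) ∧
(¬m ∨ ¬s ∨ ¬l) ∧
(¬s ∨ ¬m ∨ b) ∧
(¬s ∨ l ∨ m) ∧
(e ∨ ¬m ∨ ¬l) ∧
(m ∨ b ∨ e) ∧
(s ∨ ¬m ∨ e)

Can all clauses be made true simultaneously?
Yes

Yes, the formula is satisfiable.

One satisfying assignment is: m=False, l=False, s=False, b=False, e=True

Verification: With this assignment, all 21 clauses evaluate to true.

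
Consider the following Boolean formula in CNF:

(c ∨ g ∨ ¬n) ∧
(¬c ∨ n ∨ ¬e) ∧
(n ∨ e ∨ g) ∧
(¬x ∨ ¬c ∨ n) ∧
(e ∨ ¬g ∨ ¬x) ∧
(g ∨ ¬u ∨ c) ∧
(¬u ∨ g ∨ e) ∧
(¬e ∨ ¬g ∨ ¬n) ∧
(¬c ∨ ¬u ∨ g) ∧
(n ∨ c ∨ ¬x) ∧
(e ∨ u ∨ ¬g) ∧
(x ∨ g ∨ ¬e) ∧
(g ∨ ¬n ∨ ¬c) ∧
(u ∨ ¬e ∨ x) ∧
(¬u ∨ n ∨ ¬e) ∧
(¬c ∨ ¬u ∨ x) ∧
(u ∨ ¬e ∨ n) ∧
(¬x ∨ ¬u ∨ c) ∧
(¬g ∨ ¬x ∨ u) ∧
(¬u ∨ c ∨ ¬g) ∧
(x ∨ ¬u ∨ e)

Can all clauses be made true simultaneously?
No

No, the formula is not satisfiable.

No assignment of truth values to the variables can make all 21 clauses true simultaneously.

The formula is UNSAT (unsatisfiable).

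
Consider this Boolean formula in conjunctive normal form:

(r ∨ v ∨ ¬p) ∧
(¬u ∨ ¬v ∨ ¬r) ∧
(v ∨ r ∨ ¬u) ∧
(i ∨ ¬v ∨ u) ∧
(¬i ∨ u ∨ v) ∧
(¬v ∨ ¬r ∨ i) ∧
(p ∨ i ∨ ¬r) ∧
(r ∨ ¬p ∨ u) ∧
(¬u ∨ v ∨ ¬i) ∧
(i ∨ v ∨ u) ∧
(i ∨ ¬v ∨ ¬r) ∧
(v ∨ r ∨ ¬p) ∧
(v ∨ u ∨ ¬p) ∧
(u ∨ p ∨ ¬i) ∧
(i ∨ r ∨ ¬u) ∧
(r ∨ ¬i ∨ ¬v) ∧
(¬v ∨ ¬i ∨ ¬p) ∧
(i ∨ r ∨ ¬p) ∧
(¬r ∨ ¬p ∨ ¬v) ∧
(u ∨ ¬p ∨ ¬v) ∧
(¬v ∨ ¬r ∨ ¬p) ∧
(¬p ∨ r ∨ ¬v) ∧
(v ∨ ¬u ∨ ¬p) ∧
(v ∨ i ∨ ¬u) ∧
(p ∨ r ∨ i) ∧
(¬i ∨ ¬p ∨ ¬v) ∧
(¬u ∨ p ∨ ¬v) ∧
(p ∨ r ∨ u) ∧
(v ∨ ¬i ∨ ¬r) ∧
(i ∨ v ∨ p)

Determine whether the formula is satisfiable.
No

No, the formula is not satisfiable.

No assignment of truth values to the variables can make all 30 clauses true simultaneously.

The formula is UNSAT (unsatisfiable).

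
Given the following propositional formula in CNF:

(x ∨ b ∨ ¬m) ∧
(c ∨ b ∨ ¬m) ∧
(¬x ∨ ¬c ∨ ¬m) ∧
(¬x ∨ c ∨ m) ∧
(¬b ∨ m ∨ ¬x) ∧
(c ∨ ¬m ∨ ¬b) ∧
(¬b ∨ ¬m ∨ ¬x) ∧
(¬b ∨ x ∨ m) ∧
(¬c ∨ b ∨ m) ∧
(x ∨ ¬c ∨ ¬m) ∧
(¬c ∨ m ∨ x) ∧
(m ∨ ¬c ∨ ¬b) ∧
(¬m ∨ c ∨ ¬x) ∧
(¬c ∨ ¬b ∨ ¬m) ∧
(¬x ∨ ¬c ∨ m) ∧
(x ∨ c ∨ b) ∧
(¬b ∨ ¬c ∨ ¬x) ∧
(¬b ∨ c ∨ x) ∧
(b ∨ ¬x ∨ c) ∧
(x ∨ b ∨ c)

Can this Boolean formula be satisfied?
No

No, the formula is not satisfiable.

No assignment of truth values to the variables can make all 20 clauses true simultaneously.

The formula is UNSAT (unsatisfiable).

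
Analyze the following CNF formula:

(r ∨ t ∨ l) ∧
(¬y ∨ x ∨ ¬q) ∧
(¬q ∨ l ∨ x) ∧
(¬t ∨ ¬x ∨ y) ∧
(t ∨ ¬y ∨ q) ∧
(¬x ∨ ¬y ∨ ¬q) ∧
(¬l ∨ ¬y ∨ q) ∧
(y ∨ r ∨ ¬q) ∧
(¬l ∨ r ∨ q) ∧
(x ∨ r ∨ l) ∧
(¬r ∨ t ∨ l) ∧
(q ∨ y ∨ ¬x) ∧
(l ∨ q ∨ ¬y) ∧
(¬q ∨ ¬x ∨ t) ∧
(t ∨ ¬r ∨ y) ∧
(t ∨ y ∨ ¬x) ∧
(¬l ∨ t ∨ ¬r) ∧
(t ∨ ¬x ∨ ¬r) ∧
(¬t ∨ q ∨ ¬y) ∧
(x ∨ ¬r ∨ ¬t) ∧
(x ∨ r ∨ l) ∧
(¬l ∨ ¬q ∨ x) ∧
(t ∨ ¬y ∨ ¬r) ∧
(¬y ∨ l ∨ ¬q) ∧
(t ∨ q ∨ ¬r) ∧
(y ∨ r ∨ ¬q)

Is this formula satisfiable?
No

No, the formula is not satisfiable.

No assignment of truth values to the variables can make all 26 clauses true simultaneously.

The formula is UNSAT (unsatisfiable).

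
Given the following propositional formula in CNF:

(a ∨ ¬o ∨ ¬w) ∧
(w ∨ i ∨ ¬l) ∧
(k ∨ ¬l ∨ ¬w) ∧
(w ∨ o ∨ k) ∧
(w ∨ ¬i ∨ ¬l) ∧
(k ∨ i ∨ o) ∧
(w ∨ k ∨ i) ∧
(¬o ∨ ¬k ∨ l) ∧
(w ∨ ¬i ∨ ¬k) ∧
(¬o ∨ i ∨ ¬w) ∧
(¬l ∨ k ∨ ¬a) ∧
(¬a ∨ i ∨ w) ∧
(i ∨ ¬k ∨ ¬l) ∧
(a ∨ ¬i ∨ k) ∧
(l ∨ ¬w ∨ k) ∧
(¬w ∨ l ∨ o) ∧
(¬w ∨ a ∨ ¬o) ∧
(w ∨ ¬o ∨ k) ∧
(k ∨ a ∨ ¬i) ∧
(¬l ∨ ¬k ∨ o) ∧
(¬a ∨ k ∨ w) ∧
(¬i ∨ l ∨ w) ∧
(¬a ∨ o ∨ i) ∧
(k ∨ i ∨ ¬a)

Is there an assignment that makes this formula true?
Yes

Yes, the formula is satisfiable.

One satisfying assignment is: a=False, w=False, o=False, k=True, i=False, l=False

Verification: With this assignment, all 24 clauses evaluate to true.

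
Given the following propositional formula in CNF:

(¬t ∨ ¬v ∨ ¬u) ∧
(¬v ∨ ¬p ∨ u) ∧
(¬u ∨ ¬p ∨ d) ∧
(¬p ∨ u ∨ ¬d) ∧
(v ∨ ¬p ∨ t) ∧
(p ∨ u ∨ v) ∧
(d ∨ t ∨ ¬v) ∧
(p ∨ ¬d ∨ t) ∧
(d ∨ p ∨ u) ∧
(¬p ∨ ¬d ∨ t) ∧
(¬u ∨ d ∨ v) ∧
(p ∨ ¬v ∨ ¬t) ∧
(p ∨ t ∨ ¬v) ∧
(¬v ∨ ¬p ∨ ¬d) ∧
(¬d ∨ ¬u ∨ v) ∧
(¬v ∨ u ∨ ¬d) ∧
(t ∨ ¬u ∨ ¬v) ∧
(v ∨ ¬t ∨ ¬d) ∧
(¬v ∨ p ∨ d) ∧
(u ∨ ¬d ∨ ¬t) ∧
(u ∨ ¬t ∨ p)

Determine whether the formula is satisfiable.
Yes

Yes, the formula is satisfiable.

One satisfying assignment is: d=False, p=True, t=True, u=False, v=False

Verification: With this assignment, all 21 clauses evaluate to true.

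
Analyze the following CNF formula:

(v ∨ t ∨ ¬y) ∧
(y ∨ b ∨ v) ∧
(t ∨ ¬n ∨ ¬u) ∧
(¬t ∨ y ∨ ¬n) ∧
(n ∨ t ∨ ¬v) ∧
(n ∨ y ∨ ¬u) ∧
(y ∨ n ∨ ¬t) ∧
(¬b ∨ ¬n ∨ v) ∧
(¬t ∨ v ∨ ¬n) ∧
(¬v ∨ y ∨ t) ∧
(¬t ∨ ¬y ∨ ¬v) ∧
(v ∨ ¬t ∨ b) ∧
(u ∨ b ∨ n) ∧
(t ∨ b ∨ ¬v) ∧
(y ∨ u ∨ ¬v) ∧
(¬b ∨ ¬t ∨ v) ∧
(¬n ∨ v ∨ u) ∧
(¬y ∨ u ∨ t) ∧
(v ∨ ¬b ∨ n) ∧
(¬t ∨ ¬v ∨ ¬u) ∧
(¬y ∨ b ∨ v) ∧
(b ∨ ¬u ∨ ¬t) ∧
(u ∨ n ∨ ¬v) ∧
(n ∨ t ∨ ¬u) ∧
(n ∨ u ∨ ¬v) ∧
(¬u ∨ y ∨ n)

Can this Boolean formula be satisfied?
No

No, the formula is not satisfiable.

No assignment of truth values to the variables can make all 26 clauses true simultaneously.

The formula is UNSAT (unsatisfiable).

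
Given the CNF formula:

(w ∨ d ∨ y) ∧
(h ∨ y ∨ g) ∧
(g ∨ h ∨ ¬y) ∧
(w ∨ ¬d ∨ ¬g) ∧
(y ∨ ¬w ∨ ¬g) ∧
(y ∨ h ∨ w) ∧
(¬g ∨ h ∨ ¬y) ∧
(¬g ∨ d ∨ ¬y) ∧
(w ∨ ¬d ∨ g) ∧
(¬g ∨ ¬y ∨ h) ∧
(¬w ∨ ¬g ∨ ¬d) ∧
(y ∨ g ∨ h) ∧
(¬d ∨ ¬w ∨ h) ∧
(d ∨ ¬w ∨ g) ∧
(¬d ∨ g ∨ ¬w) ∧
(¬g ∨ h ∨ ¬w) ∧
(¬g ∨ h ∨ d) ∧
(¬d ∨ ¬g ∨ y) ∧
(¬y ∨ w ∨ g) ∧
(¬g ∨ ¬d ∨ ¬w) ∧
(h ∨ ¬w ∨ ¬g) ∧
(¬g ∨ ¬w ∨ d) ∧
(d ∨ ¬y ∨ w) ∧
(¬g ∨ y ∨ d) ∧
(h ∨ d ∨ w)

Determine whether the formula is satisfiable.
No

No, the formula is not satisfiable.

No assignment of truth values to the variables can make all 25 clauses true simultaneously.

The formula is UNSAT (unsatisfiable).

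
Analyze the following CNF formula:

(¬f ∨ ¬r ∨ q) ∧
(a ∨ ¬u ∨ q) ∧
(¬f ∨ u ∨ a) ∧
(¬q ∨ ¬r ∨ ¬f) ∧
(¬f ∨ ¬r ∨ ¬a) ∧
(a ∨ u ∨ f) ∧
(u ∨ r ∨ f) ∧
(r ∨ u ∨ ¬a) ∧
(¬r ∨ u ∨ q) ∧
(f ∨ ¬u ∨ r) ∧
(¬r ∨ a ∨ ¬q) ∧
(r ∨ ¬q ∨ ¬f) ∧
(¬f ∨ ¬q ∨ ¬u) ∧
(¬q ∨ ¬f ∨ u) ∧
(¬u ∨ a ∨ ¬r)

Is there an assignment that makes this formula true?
Yes

Yes, the formula is satisfiable.

One satisfying assignment is: f=False, q=True, r=True, a=True, u=False

Verification: With this assignment, all 15 clauses evaluate to true.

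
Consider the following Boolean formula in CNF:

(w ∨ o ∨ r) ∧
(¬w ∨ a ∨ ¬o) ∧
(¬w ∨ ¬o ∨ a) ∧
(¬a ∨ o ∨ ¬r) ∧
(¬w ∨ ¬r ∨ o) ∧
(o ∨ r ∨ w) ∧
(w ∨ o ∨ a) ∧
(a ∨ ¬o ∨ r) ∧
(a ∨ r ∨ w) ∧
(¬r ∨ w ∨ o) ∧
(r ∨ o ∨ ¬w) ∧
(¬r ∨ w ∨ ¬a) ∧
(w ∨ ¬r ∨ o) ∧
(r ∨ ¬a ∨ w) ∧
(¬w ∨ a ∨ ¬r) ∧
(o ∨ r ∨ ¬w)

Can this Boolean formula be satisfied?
Yes

Yes, the formula is satisfiable.

One satisfying assignment is: o=True, a=False, r=True, w=False

Verification: With this assignment, all 16 clauses evaluate to true.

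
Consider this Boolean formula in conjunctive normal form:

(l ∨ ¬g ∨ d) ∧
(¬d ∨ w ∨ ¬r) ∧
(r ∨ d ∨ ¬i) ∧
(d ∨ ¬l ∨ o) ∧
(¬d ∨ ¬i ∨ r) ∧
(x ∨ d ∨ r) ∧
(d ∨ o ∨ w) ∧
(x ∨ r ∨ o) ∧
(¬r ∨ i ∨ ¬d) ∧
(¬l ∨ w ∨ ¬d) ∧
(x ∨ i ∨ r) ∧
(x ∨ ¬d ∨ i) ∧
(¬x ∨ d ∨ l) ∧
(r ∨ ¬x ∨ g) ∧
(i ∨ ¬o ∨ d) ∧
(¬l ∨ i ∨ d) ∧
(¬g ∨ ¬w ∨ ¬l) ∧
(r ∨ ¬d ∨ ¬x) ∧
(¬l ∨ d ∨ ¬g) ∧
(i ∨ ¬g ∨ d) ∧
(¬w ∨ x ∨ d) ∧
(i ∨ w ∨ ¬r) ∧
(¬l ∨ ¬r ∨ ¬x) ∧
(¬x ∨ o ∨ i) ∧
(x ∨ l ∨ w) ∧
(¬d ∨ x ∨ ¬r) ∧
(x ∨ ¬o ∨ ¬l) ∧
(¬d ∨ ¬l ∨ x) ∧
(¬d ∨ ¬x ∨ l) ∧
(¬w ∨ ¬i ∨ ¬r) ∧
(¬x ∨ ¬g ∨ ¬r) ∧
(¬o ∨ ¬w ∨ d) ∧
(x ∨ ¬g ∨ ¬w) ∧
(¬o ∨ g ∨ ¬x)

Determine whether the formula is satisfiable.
No

No, the formula is not satisfiable.

No assignment of truth values to the variables can make all 34 clauses true simultaneously.

The formula is UNSAT (unsatisfiable).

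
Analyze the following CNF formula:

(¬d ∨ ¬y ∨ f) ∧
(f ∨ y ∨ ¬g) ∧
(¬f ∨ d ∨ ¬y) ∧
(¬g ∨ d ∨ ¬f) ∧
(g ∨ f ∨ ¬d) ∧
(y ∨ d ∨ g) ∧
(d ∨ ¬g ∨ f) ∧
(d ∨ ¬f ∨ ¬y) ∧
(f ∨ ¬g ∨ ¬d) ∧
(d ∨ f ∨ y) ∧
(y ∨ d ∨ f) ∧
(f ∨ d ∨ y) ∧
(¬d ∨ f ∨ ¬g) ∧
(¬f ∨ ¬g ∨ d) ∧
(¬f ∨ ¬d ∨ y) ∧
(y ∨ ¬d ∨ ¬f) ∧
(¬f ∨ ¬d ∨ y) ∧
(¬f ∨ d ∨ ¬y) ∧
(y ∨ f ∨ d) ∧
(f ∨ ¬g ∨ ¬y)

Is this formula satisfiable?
Yes

Yes, the formula is satisfiable.

One satisfying assignment is: d=False, y=True, g=False, f=False

Verification: With this assignment, all 20 clauses evaluate to true.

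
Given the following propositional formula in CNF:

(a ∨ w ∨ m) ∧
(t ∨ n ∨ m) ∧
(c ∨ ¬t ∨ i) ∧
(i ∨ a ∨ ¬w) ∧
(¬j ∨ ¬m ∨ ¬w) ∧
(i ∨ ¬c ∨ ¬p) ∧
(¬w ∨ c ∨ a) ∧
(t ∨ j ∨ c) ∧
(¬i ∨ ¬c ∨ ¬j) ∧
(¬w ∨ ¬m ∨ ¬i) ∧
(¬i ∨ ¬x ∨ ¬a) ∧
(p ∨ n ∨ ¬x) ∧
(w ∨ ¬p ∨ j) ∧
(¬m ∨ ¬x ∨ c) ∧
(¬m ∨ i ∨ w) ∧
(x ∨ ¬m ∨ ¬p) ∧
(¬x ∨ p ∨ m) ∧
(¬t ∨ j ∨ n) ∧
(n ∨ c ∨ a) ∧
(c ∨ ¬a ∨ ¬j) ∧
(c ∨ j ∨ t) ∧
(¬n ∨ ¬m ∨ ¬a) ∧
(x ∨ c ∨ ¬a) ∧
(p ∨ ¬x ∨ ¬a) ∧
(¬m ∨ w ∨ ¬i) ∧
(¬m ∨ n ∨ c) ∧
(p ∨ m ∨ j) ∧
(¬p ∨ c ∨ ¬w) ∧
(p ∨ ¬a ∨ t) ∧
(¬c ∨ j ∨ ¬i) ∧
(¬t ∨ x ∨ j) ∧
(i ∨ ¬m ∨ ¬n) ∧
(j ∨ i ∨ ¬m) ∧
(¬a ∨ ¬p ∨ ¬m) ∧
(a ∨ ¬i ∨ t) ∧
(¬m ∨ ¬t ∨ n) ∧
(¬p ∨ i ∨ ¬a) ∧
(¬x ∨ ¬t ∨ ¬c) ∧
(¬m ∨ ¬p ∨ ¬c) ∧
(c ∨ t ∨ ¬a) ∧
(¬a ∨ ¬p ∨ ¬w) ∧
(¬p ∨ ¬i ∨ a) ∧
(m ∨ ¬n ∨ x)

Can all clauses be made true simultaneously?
Yes

Yes, the formula is satisfiable.

One satisfying assignment is: j=True, m=False, t=True, p=False, x=False, c=True, a=True, w=False, i=False, n=False

Verification: With this assignment, all 43 clauses evaluate to true.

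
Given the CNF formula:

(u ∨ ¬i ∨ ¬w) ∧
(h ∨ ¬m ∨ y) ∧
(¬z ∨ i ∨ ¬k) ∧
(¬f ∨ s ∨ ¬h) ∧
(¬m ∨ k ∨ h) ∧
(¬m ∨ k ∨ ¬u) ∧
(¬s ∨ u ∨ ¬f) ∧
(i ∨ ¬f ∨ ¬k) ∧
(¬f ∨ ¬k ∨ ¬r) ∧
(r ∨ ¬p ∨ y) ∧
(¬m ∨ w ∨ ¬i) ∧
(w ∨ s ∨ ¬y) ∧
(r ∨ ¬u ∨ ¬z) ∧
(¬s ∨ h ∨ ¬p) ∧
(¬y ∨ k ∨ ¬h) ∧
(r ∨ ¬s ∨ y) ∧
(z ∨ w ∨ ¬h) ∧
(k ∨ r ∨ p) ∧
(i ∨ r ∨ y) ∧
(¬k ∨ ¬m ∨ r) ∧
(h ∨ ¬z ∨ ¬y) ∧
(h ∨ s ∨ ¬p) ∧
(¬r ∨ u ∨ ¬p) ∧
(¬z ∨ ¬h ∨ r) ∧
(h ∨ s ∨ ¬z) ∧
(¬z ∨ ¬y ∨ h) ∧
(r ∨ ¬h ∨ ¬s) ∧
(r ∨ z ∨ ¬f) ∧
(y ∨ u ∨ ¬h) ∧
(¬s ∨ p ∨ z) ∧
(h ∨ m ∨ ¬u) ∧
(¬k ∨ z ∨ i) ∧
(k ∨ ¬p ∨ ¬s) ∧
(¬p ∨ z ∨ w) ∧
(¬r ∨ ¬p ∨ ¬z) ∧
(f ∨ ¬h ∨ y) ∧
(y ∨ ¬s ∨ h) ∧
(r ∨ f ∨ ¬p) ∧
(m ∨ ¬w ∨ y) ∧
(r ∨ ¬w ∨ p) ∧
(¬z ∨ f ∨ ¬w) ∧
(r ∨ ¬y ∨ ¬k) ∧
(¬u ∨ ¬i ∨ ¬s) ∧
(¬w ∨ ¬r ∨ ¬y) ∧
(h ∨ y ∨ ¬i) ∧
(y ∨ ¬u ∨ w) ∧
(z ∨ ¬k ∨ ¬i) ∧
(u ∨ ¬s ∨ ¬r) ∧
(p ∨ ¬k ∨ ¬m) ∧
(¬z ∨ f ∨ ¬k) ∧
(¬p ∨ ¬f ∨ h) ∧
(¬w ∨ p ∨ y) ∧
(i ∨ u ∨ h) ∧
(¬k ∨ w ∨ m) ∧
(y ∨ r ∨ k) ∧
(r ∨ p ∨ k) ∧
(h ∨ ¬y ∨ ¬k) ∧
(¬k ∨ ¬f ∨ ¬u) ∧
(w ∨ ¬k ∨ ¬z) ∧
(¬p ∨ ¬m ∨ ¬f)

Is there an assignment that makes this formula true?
No

No, the formula is not satisfiable.

No assignment of truth values to the variables can make all 60 clauses true simultaneously.

The formula is UNSAT (unsatisfiable).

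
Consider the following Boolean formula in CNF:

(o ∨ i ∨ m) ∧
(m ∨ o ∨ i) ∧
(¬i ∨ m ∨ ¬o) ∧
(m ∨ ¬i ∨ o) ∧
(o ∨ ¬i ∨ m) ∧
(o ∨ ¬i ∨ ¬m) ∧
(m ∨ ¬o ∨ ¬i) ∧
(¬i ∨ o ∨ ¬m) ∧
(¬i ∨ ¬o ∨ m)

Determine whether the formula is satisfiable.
Yes

Yes, the formula is satisfiable.

One satisfying assignment is: o=True, i=False, m=False

Verification: With this assignment, all 9 clauses evaluate to true.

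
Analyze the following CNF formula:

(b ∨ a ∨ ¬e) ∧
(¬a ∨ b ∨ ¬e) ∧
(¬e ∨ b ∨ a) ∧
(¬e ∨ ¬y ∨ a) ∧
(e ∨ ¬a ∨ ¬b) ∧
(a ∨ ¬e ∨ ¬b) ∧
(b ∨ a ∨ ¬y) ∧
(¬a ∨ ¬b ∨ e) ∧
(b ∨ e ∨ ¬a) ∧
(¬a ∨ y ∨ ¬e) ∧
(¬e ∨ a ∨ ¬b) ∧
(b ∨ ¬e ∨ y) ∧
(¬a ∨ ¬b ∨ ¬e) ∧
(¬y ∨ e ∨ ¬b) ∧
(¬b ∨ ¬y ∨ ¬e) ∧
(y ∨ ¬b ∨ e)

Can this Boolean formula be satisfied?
Yes

Yes, the formula is satisfiable.

One satisfying assignment is: e=False, a=False, y=False, b=False

Verification: With this assignment, all 16 clauses evaluate to true.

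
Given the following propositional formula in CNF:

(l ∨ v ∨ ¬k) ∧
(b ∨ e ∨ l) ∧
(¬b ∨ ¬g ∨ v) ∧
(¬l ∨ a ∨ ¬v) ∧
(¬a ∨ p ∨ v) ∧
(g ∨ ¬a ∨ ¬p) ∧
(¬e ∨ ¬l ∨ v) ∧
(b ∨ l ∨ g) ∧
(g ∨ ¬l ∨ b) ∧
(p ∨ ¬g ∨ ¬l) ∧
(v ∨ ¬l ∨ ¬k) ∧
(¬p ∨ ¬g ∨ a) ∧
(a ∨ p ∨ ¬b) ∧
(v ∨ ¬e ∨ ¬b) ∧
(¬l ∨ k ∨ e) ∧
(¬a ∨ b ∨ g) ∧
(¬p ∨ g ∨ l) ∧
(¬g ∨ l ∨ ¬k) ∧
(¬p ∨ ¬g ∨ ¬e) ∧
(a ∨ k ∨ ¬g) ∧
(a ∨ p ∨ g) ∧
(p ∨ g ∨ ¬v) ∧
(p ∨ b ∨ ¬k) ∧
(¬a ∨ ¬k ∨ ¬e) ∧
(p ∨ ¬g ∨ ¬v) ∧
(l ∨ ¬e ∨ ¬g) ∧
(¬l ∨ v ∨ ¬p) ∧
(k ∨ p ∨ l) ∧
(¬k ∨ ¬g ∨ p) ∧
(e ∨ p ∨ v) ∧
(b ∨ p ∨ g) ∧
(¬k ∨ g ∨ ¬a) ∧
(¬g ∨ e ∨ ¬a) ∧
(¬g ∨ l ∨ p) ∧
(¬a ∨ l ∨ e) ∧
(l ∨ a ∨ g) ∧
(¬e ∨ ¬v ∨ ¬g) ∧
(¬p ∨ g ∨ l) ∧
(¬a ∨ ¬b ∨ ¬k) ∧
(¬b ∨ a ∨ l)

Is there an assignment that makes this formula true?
No

No, the formula is not satisfiable.

No assignment of truth values to the variables can make all 40 clauses true simultaneously.

The formula is UNSAT (unsatisfiable).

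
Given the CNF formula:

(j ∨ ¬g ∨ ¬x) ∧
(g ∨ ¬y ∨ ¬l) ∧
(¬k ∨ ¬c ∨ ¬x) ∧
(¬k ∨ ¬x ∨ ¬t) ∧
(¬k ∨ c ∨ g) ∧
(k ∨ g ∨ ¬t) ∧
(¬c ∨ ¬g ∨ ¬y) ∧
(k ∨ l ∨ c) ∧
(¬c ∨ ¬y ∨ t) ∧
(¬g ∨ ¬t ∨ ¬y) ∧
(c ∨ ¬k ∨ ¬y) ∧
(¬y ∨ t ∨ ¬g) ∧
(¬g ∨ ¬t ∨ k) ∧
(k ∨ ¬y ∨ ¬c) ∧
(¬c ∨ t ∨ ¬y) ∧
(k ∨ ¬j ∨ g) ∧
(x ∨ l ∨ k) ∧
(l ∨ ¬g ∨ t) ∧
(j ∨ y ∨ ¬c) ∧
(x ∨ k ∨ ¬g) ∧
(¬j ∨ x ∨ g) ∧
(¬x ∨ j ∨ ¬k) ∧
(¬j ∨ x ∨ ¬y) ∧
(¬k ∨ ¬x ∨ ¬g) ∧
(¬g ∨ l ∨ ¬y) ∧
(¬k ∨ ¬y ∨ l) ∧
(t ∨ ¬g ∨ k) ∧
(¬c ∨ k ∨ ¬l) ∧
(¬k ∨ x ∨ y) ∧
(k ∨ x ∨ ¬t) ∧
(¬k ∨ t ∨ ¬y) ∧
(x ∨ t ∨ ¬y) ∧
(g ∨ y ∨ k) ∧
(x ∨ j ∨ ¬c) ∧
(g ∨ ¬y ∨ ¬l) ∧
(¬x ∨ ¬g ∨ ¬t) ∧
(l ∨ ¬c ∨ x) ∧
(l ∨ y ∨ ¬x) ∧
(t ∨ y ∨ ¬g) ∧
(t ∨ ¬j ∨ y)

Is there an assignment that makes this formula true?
No

No, the formula is not satisfiable.

No assignment of truth values to the variables can make all 40 clauses true simultaneously.

The formula is UNSAT (unsatisfiable).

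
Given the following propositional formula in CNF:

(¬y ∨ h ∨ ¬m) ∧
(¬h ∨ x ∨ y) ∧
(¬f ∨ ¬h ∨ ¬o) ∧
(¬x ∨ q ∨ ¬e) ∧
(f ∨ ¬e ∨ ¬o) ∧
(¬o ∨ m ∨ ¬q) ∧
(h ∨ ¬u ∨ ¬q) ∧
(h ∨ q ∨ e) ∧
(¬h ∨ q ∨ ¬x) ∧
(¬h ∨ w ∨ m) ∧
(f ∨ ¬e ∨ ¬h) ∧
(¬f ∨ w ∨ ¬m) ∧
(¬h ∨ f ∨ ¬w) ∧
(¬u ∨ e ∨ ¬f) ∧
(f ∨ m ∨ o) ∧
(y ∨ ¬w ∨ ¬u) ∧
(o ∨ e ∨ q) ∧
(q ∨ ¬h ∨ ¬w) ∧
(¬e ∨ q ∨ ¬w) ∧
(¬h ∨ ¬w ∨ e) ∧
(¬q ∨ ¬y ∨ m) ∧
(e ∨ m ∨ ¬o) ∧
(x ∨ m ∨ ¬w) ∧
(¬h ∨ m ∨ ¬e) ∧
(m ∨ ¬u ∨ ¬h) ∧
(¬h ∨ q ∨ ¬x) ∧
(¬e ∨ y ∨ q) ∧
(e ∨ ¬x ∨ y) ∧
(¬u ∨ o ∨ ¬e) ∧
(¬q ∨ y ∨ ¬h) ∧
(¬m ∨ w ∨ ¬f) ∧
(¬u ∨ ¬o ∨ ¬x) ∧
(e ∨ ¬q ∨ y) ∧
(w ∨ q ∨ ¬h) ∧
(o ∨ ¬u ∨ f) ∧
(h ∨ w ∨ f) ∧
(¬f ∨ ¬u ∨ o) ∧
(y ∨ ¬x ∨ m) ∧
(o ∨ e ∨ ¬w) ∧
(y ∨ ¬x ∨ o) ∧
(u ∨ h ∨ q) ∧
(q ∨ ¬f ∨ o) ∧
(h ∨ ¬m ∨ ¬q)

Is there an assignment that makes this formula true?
Yes

Yes, the formula is satisfiable.

One satisfying assignment is: u=False, o=True, h=True, q=True, e=False, y=True, w=False, f=False, m=True, x=False

Verification: With this assignment, all 43 clauses evaluate to true.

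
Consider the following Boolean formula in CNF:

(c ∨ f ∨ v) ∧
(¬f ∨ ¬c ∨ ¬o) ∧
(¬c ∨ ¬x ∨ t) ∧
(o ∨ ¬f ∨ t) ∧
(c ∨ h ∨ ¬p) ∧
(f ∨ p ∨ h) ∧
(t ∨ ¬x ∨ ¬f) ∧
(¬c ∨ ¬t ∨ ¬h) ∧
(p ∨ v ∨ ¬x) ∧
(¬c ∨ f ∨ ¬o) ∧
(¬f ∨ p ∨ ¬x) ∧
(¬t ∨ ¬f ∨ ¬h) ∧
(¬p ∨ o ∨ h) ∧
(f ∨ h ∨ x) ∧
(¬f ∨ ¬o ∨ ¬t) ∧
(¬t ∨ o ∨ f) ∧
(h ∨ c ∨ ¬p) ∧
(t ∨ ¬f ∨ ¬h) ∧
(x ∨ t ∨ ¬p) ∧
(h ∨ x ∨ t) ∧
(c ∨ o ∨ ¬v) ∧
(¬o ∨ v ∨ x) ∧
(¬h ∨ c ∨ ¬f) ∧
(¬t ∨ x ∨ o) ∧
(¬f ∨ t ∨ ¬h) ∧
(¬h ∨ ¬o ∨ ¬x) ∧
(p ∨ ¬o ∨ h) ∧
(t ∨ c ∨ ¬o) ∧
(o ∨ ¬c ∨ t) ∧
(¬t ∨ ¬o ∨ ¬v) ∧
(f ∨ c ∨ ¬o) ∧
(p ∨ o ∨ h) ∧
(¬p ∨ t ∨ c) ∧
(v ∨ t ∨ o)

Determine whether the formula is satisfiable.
No

No, the formula is not satisfiable.

No assignment of truth values to the variables can make all 34 clauses true simultaneously.

The formula is UNSAT (unsatisfiable).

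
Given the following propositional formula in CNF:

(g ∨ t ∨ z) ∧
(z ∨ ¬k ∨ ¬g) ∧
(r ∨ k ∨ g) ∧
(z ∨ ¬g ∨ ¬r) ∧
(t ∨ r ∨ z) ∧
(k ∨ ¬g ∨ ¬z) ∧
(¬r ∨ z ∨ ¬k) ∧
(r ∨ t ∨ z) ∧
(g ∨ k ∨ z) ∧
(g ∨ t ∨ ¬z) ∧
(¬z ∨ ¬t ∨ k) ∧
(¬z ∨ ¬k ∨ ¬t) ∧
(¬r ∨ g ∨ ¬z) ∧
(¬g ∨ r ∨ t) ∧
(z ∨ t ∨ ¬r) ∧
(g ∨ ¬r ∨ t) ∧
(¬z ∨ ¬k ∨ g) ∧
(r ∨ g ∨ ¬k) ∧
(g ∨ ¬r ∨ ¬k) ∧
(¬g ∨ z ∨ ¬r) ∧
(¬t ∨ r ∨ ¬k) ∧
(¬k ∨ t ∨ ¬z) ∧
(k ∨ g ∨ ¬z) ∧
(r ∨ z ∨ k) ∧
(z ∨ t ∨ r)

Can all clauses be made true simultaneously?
No

No, the formula is not satisfiable.

No assignment of truth values to the variables can make all 25 clauses true simultaneously.

The formula is UNSAT (unsatisfiable).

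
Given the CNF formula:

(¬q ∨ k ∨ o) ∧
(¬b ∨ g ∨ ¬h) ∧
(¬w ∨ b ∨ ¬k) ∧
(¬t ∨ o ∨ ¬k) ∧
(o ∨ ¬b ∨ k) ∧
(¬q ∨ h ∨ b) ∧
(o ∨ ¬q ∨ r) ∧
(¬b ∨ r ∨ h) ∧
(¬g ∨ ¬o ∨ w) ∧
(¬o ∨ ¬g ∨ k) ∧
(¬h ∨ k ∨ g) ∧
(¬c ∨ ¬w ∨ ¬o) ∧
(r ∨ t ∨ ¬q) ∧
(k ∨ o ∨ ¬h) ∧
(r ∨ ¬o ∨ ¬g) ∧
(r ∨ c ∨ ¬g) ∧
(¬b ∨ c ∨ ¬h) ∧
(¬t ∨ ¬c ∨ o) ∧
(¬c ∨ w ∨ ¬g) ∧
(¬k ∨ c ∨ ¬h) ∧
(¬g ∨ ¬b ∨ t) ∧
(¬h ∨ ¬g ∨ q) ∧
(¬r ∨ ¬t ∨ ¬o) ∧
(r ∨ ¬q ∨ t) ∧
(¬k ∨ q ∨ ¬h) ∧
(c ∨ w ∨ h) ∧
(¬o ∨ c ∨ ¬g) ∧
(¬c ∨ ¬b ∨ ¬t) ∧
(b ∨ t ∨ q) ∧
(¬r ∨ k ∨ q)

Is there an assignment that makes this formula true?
Yes

Yes, the formula is satisfiable.

One satisfying assignment is: c=False, g=False, h=False, t=False, o=False, r=True, b=True, w=True, q=False, k=True

Verification: With this assignment, all 30 clauses evaluate to true.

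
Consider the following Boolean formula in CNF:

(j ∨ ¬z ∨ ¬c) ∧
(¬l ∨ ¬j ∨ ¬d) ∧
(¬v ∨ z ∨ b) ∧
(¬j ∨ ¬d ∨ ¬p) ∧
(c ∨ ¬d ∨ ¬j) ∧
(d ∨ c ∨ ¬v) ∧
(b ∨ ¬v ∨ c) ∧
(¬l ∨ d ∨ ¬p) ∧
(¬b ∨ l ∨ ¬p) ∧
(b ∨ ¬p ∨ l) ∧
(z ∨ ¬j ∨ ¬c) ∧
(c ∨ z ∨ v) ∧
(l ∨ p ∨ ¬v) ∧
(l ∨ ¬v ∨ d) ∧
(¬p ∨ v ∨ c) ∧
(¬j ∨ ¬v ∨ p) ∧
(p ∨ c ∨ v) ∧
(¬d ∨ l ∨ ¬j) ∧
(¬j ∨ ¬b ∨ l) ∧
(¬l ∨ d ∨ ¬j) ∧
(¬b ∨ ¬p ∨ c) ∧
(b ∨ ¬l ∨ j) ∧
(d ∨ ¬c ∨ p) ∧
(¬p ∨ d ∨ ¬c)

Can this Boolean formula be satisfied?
Yes

Yes, the formula is satisfiable.

One satisfying assignment is: b=False, d=True, p=False, j=False, v=False, l=False, c=True, z=False

Verification: With this assignment, all 24 clauses evaluate to true.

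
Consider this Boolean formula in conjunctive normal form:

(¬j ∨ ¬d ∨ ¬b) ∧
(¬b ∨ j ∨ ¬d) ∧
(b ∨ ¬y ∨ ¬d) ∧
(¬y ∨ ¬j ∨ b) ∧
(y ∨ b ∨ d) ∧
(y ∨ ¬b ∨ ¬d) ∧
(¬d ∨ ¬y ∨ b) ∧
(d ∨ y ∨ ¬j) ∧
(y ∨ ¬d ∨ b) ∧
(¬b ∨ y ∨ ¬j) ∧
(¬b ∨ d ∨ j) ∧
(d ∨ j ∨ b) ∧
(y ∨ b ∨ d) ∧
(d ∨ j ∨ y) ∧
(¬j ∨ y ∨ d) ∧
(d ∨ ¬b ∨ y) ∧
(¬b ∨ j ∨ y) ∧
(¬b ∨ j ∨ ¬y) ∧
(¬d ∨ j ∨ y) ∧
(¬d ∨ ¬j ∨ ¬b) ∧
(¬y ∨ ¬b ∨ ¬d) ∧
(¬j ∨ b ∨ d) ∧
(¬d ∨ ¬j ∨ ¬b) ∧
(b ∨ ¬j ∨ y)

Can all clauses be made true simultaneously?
Yes

Yes, the formula is satisfiable.

One satisfying assignment is: b=True, j=True, d=False, y=True

Verification: With this assignment, all 24 clauses evaluate to true.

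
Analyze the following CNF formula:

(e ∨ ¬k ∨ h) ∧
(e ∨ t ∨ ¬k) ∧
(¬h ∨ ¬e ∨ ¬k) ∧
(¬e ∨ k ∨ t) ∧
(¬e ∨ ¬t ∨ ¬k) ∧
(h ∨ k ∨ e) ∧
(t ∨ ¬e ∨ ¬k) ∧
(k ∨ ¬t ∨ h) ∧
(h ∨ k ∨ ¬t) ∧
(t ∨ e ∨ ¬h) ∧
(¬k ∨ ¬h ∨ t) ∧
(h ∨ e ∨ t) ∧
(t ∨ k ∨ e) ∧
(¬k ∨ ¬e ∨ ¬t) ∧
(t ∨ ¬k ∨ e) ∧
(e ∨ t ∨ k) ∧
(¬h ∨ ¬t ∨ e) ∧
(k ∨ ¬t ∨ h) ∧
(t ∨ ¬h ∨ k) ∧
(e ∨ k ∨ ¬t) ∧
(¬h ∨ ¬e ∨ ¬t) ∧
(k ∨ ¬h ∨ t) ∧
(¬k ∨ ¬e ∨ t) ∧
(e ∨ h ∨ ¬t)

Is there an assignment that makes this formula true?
No

No, the formula is not satisfiable.

No assignment of truth values to the variables can make all 24 clauses true simultaneously.

The formula is UNSAT (unsatisfiable).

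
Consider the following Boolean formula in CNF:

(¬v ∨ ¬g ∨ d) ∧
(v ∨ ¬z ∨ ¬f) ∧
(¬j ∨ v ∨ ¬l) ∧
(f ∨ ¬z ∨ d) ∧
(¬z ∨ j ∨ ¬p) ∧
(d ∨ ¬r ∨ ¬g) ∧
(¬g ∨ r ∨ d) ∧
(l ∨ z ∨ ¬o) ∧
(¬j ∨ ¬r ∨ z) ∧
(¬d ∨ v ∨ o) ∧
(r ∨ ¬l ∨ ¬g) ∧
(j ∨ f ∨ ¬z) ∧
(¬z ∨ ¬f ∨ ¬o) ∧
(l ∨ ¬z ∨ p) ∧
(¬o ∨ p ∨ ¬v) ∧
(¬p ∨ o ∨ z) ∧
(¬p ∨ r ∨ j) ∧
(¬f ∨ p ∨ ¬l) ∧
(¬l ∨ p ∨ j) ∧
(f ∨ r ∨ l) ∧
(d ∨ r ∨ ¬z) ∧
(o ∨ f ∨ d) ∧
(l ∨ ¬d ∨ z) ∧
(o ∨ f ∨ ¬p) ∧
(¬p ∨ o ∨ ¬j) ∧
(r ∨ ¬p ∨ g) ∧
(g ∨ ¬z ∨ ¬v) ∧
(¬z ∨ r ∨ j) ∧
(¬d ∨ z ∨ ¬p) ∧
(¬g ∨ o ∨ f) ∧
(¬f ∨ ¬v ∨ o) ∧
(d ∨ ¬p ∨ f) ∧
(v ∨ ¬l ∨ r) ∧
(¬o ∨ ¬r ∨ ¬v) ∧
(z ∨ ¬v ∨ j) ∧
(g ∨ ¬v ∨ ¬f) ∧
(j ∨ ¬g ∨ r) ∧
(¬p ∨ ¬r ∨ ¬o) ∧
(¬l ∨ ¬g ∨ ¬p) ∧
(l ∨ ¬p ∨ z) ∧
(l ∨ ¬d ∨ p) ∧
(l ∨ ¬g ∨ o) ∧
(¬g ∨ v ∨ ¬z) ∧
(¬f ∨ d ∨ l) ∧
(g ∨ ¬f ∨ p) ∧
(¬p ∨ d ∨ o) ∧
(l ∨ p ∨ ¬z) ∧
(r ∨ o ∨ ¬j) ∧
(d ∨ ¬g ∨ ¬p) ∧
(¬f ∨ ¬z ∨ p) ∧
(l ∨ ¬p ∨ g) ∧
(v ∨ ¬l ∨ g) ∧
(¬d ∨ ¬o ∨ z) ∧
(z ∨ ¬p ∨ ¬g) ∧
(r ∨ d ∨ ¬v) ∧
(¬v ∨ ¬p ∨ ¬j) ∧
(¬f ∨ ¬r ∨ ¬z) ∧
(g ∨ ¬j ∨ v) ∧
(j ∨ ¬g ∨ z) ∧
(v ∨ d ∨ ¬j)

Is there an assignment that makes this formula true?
No

No, the formula is not satisfiable.

No assignment of truth values to the variables can make all 60 clauses true simultaneously.

The formula is UNSAT (unsatisfiable).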